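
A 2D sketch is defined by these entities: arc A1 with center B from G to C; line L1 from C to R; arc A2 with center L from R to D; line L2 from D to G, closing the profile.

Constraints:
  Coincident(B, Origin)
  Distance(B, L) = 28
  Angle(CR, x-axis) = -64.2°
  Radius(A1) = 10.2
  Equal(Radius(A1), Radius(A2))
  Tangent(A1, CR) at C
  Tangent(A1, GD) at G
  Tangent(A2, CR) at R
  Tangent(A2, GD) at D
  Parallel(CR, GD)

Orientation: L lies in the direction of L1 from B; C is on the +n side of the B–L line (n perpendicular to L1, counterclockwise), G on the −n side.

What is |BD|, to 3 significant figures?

29.8

The slot axis is L1's direction at -64.2°, so u = (cos -64.2°, sin -64.2°) = (0.435, -0.900) and n = (−sin -64.2°, cos -64.2°) = (0.900, 0.435). B is at the origin and L lies 28.0 along u from B, so L = 28.0·u = (12.2, -25.2). Tangency of A1 to both parallel lines with radius 10.2 puts C and G at B ± 10.2·n: C = (9.18, 4.44), G = (-9.18, -4.44). Equal radii place R and D the same way about L: R = L + 10.2·n = (21.4, -20.8), D = L − 10.2·n = (3.00, -29.6). Then |BD| = |D − B| = 29.8.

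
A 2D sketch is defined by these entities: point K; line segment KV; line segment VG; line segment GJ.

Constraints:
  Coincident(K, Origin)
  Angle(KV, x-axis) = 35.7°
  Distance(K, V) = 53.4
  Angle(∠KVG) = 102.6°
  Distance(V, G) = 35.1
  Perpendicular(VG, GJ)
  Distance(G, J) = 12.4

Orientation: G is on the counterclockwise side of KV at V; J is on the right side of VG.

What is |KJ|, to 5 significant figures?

79.671

K is at the origin; KV runs at 35.7° with length 53.4, so V = 53.4·(cos 35.7°, sin 35.7°) = (43.365, 31.161). ∠KVG = 102.6°, so VG runs at 35.7° + (180° − 102.6°) = 113.10° from the x-axis; with |VG| = 35.1, G = V + 35.1·(cos 113.10°, sin 113.10°) = (29.594, 63.447). VG is perpendicular to GJ; with |GJ| = 12.4 on the right of VG, J = G + 12.4·(0.91982, 0.39234) = (41.000, 68.312). Then |KJ| = |J − K| = 79.671.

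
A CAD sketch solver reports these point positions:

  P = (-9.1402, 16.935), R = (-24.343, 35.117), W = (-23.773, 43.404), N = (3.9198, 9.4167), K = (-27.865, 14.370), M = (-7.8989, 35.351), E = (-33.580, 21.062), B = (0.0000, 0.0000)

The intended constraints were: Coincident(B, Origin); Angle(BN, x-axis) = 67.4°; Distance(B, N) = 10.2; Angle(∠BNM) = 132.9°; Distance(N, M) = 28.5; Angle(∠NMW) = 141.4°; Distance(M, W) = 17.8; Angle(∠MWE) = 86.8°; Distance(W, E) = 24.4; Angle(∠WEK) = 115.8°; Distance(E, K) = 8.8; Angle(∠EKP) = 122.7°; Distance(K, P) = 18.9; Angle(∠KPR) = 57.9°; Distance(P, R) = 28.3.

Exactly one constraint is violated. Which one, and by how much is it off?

Distance(P, R) = 28.3 — off by 4.60.

B = (0.00, 0.00) ✓; BN at 67.40° ✓; |BN| = 10.20 ✓; ∠BNM = 132.9° ✓; |NM| = 28.50 ✓; ∠NMW = 141.4° ✓; |MW| = 17.80 ✓; ∠MWE = 86.80° ✓; |WE| = 24.40 ✓; ∠WEK = 115.8° ✓; |EK| = 8.800 ✓; ∠EKP = 122.7° ✓; |KP| = 18.90 ✓; ∠KPR = 57.90° ✓; |PR| = 23.70 ✗.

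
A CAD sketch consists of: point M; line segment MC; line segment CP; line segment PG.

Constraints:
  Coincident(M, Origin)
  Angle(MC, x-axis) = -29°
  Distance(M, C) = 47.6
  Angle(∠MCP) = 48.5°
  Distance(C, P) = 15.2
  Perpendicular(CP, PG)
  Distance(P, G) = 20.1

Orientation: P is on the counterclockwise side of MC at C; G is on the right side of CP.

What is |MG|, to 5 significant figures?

58.096

M is at the origin; MC runs at -29.0° with length 47.6, so C = 47.6·(cos -29.0°, sin -29.0°) = (41.632, -23.077). ∠MCP = 48.5°, so CP runs at -29.0° + (180° − 48.5°) = 102.50° from the x-axis; with |CP| = 15.2, P = C + 15.2·(cos 102.50°, sin 102.50°) = (38.342, -8.2372). The perpendicularity gives PG at right angles to CP; with |PG| = 20.1 on the right of CP, G = P + 20.1·(0.97630, 0.21644) = (57.966, -3.8868). Then |MG| = |G − M| = 58.096.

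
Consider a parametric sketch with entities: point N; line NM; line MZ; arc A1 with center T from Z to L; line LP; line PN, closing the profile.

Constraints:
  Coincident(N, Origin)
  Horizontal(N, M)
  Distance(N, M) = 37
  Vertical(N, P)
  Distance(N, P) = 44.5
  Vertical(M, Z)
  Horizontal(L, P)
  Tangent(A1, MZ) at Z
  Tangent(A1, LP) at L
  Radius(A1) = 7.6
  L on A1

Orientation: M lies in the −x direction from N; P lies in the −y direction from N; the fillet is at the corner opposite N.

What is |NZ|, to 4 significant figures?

52.26

N is at the origin; NM is horizontal with |NM| = 37.0 and M on the −x side, so M = (-37.00, 0.000). NP is vertical with |NP| = 44.5 and P on the −y side, so P = (0.000, -44.50). The virtual corner opposite N is at (-37.00, -44.50). The tangent condition forces TZ to be normal to MZ and the tangent condition forces TL to be normal to LP, with radius 7.6, so the center T sits 7.6 in from both sides at T = (-29.40, -36.90). That places the tangent points at Z = (-37.00, -36.90) on MZ and L = (-29.40, -44.50) on LP. Then |NZ| = |Z − N| = 52.26.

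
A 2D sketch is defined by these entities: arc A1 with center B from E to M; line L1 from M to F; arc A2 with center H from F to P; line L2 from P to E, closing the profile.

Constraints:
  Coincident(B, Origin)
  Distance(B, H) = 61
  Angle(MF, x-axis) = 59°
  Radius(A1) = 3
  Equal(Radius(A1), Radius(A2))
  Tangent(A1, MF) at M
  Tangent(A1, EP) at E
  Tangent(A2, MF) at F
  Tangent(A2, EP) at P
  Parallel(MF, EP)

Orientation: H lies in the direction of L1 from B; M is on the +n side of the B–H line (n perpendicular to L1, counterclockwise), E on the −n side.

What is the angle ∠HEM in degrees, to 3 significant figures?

87.2°

The slot axis is L1's direction at 59.0°, so u = (cos 59.0°, sin 59.0°) = (0.515, 0.857) and n = (−sin 59.0°, cos 59.0°) = (-0.857, 0.515). B is at the origin and H lies 61.0 along u from B, so H = 61.0·u = (31.4, 52.3). Tangency of A1 to both parallel lines with radius 3.0 puts M and E at B ± 3.0·n: M = (-2.57, 1.55), E = (2.57, -1.55). Then cos ∠HEM = EH·EM / (|EH||EM|), giving 87.2°.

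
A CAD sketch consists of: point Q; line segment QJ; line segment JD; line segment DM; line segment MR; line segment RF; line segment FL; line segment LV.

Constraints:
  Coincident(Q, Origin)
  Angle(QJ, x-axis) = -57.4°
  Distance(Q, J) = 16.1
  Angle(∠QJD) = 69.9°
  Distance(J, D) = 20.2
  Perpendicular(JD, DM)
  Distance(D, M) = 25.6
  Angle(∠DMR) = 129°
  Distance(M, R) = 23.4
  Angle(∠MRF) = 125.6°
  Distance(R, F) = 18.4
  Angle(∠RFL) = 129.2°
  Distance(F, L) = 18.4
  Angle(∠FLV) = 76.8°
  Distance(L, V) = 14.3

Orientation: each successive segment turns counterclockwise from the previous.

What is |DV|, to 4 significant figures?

33.37

Q is at the origin; QJ runs at -57.4° with length 16.1, so J = (8.674, -13.56). ∠QJD = 69.9° gives JD at 52.70° from the x-axis; with |JD| = 20.2, D = (20.92, 2.505). JD ⟂ DM, so DM runs at 142.7°; with |DM| = 25.6, M = (0.5511, 18.02). ∠DMR = 129.0° gives MR at -166.3° from the x-axis; with |MR| = 23.4, R = (-22.18, 12.48). ∠MRF = 125.6° gives RF at -111.9° from the x-axis; with |RF| = 18.4, F = (-29.05, -4.596). ∠RFL = 129.2° gives FL at -61.10° from the x-axis; with |FL| = 18.4, L = (-20.15, -20.70). ∠FLV = 76.8° gives LV at 42.10° from the x-axis; with |LV| = 14.3, V = (-9.544, -11.12). Then |DV| = |V − D| = 33.37.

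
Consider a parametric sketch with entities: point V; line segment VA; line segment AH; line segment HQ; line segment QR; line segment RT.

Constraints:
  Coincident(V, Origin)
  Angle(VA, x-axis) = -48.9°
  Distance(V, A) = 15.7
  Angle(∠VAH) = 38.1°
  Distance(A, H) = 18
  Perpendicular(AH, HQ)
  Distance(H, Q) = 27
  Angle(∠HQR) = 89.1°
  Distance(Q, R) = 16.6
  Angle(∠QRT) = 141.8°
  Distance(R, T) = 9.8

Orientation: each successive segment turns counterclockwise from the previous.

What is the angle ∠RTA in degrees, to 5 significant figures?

112.31°

V is at the origin; VA runs at -48.9° with length 15.7, so A = (10.321, -11.831). ∠VAH = 38.1° gives AH at 93.000° from the x-axis; with |AH| = 18.0, H = (9.3787, 6.1444). The perpendicularity gives HQ at right angles to AH, so HQ runs at -177.00°; with |HQ| = 27.0, Q = (-17.584, 4.7313). ∠HQR = 89.1° gives QR at -86.100° from the x-axis; with |QR| = 16.6, R = (-16.455, -11.830). ∠QRT = 141.8° gives RT at -47.900° from the x-axis; with |RT| = 9.8, T = (-9.8850, -19.102). Then cos ∠RTA = TR·TA / (|TR||TA|), giving 112.31°.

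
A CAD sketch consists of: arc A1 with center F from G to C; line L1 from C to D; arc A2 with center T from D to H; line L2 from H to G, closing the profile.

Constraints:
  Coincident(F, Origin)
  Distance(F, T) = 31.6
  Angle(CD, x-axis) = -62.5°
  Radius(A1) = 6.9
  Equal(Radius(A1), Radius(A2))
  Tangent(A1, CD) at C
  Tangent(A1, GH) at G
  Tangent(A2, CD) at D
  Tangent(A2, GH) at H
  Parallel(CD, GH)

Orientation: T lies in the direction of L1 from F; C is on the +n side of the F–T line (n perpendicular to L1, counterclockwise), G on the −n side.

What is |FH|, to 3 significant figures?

32.3

Tangency of A1 to both parallel lines with radius 6.9 puts C and G at F ± 6.9·n: C = (6.12, 3.19), G = (-6.12, -3.19). Equal radii place D and H the same way about T: D = T + 6.9·n = (20.7, -24.8), H = T − 6.9·n = (8.47, -31.2). Then |FH| = |H − F| = 32.3.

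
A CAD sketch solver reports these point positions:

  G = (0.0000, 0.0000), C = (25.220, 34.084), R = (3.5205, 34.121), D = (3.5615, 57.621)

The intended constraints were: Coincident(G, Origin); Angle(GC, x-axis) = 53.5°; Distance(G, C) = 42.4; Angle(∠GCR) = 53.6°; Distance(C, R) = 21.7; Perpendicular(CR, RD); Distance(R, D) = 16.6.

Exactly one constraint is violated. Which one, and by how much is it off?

Distance(R, D) = 16.6 — off by 6.90.

G = (0.00, 0.00) ✓; GC at 53.50° ✓; |GC| = 42.40 ✓; ∠GCR = 53.60° ✓; |CR| = 21.70 ✓; ∠(CR, RD) = 90.00° ✓; |RD| = 23.50 ✗.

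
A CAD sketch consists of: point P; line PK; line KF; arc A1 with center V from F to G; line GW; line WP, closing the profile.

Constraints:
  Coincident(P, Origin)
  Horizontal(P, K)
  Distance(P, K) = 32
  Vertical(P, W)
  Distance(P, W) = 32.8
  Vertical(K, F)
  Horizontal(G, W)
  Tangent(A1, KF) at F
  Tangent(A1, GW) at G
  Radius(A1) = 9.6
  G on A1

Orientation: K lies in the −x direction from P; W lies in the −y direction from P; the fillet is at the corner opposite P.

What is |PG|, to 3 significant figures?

39.7

P is at the origin; PK is horizontal with |PK| = 32.0 and K on the −x side, so K = (-32.0, 0.00). P and W share the same x with |PW| = 32.8 and W on the −y side, so W = (0.00, -32.8). The virtual corner opposite P is at (-32.0, -32.8). Tangency of A1 to KF means the radius VF is perpendicular to KF and the tangent condition forces VG to be normal to GW, with radius 9.6, so the center V sits 9.6 in from both sides at V = (-22.4, -23.2). That places the tangent points at F = (-32.0, -23.2) on KF and G = (-22.4, -32.8) on GW. Then |PG| = |G − P| = 39.7.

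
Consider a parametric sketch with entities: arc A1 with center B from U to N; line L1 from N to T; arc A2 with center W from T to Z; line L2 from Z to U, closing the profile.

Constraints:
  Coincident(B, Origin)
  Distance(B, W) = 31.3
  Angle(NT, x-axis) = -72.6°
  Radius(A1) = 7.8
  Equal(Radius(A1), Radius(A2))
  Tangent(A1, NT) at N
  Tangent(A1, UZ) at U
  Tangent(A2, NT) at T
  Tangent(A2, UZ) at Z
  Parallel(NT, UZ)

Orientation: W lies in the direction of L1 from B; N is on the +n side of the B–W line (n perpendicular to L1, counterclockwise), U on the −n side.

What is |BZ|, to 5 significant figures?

32.257

The slot axis is L1's direction at -72.6°, so u = (cos -72.6°, sin -72.6°) = (0.29904, -0.95424) and n = (−sin -72.6°, cos -72.6°) = (0.95424, 0.29904). B is at the origin and W lies 31.3 along u from B, so W = 31.3·u = (9.3600, -29.868). Tangency of A1 to both parallel lines with radius 7.8 puts N and U at B ± 7.8·n: N = (7.4431, 2.3325), U = (-7.4431, -2.3325). Equal radii place T and Z the same way about W: T = W + 7.8·n = (16.803, -27.535), Z = W − 7.8·n = (1.9169, -32.200). Then |BZ| = |Z − B| = 32.257.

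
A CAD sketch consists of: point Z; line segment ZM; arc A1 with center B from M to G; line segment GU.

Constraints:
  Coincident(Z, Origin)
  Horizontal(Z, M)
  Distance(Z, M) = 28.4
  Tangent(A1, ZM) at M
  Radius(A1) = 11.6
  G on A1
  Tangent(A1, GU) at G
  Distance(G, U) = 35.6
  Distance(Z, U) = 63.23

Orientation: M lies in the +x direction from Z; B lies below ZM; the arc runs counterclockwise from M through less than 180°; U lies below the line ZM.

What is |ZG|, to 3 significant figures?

27.7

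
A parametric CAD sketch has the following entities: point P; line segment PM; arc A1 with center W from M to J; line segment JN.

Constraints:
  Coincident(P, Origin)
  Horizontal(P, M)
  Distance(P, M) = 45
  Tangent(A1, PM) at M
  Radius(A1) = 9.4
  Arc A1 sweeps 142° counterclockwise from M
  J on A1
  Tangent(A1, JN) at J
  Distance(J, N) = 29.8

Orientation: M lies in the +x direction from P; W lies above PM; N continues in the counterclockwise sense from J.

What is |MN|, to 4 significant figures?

39.36

P is at the origin; P and M share the same y with |PM| = 45.0 and M on the +x side, so M = (45.00, 0.000). A1 meets PM tangentially, so WM is at right angles to PM, so W = M + (0, 9.4) = (45.00, 9.400). On A1, M sits at bearing -90° from W; a 142° counterclockwise sweep puts J at bearing 52°, so J = W + 9.4·(cos 52°, sin 52°) = (50.79, 16.81). Tangency of A1 to JN means the radius WJ is perpendicular to JN, so JN runs along (−sin 52°, cos 52°); with |JN| = 29.8, N = (27.30, 35.15). Then |MN| = |N − M| = 39.36.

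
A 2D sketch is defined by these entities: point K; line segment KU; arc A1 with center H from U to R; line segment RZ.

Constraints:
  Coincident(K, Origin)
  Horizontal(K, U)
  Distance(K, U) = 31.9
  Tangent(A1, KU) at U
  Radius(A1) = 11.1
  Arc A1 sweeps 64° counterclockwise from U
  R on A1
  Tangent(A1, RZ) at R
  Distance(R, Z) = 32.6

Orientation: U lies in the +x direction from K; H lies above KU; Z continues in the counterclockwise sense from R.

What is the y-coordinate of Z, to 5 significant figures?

35.535

On A1, U sits at bearing -90° from H; a 64° counterclockwise sweep puts R at bearing -26°, so R = H + 11.1·(cos -26°, sin -26°) = (41.877, 6.2341). A1 meets RZ tangentially, so HR is at right angles to RZ, so RZ runs along (−sin -26°, cos -26°); with |RZ| = 32.6, Z = (56.168, 35.535). So Z.y = 35.535.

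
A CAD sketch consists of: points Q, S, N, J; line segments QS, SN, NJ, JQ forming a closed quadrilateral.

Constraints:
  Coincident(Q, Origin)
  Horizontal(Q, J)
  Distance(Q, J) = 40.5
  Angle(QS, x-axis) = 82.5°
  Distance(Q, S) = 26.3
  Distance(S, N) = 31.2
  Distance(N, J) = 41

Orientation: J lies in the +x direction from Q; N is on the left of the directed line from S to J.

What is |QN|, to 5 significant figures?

50.809

Q is at the origin; Q and J share the same y with |QJ| = 40.5 and J in +x, so J = (40.5, 0). QS runs at 82.5° with |QS| = 26.3, so S = (3.4328, 26.075). N is determined by |SN| = 31.2 and |NJ| = 41.0 together: it lies at the intersection of circle(S, 31.2) and circle(J, 41.0). With |SJ| = 45.320, the foot of the radical line on SJ is 14.854 from S and the perpendicular offset is √(31.2² − 14.854²) = 27.437. Taking the left-of-SJ solution: N = (31.368, 39.970).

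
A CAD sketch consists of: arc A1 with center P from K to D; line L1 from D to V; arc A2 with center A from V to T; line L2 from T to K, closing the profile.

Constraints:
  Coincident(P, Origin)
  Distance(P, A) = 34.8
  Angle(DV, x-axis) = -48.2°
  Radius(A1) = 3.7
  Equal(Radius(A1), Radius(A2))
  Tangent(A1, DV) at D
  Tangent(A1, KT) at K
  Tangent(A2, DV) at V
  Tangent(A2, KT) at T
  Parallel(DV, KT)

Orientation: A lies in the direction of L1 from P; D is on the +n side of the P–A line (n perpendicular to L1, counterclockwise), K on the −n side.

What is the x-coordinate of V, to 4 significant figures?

25.95

The slot axis is L1's direction at -48.2°, so u = (cos -48.2°, sin -48.2°) = (0.6665, -0.7455) and n = (−sin -48.2°, cos -48.2°) = (0.7455, 0.6665). P is at the origin and A lies 34.8 along u from P, so A = 34.8·u = (23.20, -25.94). Tangency of A1 to both parallel lines with radius 3.7 puts D and K at P ± 3.7·n: D = (2.758, 2.466), K = (-2.758, -2.466). Equal radii place V and T the same way about A: V = A + 3.7·n = (25.95, -23.48), T = A − 3.7·n = (20.44, -28.41). So V.x = 25.95.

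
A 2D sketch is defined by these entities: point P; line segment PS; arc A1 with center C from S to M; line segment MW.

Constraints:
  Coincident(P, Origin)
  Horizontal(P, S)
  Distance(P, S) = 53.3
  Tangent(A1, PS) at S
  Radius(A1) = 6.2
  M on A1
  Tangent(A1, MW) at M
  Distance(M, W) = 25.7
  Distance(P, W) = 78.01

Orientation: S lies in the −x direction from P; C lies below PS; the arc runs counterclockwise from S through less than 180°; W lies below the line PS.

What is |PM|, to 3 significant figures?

58.0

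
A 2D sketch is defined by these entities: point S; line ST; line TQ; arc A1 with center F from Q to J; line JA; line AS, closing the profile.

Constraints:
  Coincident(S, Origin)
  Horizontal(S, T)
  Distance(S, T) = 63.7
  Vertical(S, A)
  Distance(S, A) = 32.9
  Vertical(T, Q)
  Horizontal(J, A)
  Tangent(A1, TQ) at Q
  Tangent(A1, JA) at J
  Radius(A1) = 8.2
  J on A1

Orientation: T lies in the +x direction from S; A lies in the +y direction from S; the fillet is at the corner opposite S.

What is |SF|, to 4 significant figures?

60.75

SA is vertical with |SA| = 32.9 and A on the +y side, so A = (0.000, 32.90). The virtual corner opposite S is at (63.70, 32.90). A1 meets TQ tangentially, so FQ is at right angles to TQ and tangency of A1 to JA means the radius FJ is perpendicular to JA, with radius 8.2, so the center F sits 8.2 in from both sides at F = (55.50, 24.70). Then |SF| = |F − S| = 60.75.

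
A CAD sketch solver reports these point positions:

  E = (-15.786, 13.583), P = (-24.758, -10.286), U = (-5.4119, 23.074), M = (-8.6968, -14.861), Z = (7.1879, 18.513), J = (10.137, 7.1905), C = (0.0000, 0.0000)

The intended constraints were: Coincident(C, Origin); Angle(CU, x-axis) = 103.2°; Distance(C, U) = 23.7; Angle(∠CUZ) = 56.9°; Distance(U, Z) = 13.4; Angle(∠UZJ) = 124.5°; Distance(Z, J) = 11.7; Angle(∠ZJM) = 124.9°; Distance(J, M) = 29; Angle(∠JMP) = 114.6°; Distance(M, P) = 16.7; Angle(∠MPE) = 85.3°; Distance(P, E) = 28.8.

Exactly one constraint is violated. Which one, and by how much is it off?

Distance(P, E) = 28.8 — off by 3.30.

C = (0.00, 0.00) ✓; CU at 103.2° ✓; |CU| = 23.70 ✓; ∠CUZ = 56.90° ✓; |UZ| = 13.40 ✓; ∠UZJ = 124.5° ✓; |ZJ| = 11.70 ✓; ∠ZJM = 124.9° ✓; |JM| = 29.00 ✓; ∠JMP = 114.6° ✓; |MP| = 16.70 ✓; ∠MPE = 85.30° ✓; |PE| = 25.50 ✗.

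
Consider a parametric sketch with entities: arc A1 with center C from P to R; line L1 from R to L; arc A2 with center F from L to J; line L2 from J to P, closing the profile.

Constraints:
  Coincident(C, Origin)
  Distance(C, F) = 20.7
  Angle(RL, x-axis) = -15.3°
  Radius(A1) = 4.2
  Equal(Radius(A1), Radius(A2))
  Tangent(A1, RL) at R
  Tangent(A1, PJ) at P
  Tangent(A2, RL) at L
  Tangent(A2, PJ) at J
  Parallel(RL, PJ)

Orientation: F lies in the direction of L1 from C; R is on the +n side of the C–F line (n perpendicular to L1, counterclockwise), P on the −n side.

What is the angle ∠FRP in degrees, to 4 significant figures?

78.53°

C is at the origin and F lies 20.7 along u from C, so F = 20.7·u = (19.97, -5.462). Tangency of A1 to both parallel lines with radius 4.2 puts R and P at C ± 4.2·n: R = (1.108, 4.051), P = (-1.108, -4.051). Then cos ∠FRP = RF·RP / (|RF||RP|), giving 78.53°.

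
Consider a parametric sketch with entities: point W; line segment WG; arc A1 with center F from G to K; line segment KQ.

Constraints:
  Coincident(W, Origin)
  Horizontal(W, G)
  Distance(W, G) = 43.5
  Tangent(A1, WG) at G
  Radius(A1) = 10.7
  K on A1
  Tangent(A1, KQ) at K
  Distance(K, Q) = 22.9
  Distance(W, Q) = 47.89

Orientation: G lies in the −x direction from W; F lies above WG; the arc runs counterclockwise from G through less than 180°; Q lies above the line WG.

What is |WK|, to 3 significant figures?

34.6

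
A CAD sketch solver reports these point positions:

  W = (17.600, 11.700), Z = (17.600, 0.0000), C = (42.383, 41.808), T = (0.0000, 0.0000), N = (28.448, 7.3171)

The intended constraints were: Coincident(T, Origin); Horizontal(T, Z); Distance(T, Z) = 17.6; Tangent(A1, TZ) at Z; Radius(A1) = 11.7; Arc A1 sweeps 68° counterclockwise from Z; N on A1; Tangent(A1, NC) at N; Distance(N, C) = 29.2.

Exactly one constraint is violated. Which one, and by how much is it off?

Distance(N, C) = 29.2 — off by 8.00.

T = (0.00, 0.00) ✓; T.y = 0.00, Z.y = 0.00 ✓; |TZ| = 17.60 ✓; ∠(WZ, ZT) = 90.00° ✓; |WZ| = 11.70 ✓; bearing(W→N) − bearing(W→Z) = 68.00° ✓; |WN| = 11.70 ✓; ∠(WN, NC) = 90.00° ✓; |NC| = 37.20 ✗.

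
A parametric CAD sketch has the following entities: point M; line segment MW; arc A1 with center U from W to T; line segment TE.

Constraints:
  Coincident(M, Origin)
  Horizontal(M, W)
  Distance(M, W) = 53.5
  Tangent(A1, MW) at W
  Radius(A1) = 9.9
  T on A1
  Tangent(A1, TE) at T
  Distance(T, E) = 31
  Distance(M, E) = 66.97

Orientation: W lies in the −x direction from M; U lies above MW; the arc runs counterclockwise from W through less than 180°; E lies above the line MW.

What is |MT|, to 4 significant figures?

45.65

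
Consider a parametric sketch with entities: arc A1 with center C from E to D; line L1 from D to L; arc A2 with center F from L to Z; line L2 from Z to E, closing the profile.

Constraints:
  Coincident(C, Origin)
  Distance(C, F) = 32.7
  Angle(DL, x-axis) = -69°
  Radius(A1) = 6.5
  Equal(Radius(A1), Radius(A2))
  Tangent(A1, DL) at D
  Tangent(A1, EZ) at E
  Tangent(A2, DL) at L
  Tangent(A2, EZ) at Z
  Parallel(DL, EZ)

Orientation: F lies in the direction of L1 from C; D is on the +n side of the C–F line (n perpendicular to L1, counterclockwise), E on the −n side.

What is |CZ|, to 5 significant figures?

33.340

The slot axis is L1's direction at -69.0°, so u = (cos -69.0°, sin -69.0°) = (0.35837, -0.93358) and n = (−sin -69.0°, cos -69.0°) = (0.93358, 0.35837). C is at the origin and F lies 32.7 along u from C, so F = 32.7·u = (11.719, -30.528). Tangency of A1 to both parallel lines with radius 6.5 puts D and E at C ± 6.5·n: D = (6.0683, 2.3294), E = (-6.0683, -2.3294). Equal radii place L and Z the same way about F: L = F + 6.5·n = (17.787, -28.199), Z = F − 6.5·n = (5.6504, -32.857). Then |CZ| = |Z − C| = 33.340.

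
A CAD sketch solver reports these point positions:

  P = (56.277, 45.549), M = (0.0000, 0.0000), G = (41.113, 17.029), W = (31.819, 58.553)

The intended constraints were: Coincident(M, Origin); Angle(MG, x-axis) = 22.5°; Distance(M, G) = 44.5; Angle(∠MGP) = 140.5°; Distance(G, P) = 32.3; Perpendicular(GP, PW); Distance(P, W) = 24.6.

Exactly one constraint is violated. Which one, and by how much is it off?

Distance(P, W) = 24.6 — off by 3.10.

M = (0.00, 0.00) ✓; MG at 22.50° ✓; |MG| = 44.50 ✓; ∠MGP = 140.5° ✓; |GP| = 32.30 ✓; ∠(GP, PW) = 90.00° ✓; |PW| = 27.70 ✗.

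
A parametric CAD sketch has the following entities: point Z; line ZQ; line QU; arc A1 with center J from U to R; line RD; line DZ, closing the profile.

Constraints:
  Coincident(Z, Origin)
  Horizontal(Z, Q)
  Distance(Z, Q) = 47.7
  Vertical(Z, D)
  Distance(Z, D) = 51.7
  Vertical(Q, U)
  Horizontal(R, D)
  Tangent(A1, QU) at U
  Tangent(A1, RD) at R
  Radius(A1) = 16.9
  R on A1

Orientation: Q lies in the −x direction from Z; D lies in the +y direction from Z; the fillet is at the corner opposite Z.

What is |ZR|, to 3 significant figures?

60.2

Z is at the origin; Z and Q share the same y with |ZQ| = 47.7 and Q on the −x side, so Q = (-47.7, 0.00). ZD is vertical with |ZD| = 51.7 and D on the +y side, so D = (0.00, 51.7). The virtual corner opposite Z is at (-47.7, 51.7). A1 meets QU tangentially, so JU is at right angles to QU and the tangent condition forces JR to be normal to RD, with radius 16.9, so the center J sits 16.9 in from both sides at J = (-30.8, 34.8). That places the tangent points at U = (-47.7, 34.8) on QU and R = (-30.8, 51.7) on RD. Then |ZR| = |R − Z| = 60.2.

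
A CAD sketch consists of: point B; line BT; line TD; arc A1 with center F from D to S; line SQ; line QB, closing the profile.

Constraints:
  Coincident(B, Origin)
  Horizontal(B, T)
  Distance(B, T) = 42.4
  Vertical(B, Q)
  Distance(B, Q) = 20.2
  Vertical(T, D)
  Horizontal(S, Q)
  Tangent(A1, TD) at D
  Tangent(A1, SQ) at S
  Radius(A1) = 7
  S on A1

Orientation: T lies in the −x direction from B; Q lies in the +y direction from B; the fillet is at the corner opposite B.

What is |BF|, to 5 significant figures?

37.781

B is at the origin; B and T share the same y with |BT| = 42.4 and T on the −x side, so T = (-42.400, 0.0000). BQ is vertical with |BQ| = 20.2 and Q on the +y side, so Q = (0.0000, 20.200). The virtual corner opposite B is at (-42.400, 20.200). A1 meets TD tangentially, so FD is at right angles to TD and since A1 is tangent to SQ there, FS ⟂ SQ, with radius 7.0, so the center F sits 7.0 in from both sides at F = (-35.400, 13.200). Then |BF| = |F − B| = 37.781.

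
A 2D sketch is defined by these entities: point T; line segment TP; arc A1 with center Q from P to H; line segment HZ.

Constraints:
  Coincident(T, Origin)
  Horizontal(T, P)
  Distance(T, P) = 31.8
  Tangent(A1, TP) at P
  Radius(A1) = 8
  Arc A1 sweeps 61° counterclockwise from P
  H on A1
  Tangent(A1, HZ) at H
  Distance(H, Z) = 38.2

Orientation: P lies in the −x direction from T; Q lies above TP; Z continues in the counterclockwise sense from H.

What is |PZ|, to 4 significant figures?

45.38

T is at the origin; T and P share the same y with |TP| = 31.8 and P on the −x side, so P = (-31.80, 0.000). Tangency of A1 to TP means the radius QP is perpendicular to TP, so Q = P + (0, 8) = (-31.80, 8.000). On A1, P sits at bearing -90° from Q; a 61° counterclockwise sweep puts H at bearing -29°, so H = Q + 8.0·(cos -29°, sin -29°) = (-24.80, 4.122). Tangency of A1 to HZ means the radius QH is perpendicular to HZ, so HZ runs along (−sin -29°, cos -29°); with |HZ| = 38.2, Z = (-6.283, 37.53). Then |PZ| = |Z − P| = 45.38.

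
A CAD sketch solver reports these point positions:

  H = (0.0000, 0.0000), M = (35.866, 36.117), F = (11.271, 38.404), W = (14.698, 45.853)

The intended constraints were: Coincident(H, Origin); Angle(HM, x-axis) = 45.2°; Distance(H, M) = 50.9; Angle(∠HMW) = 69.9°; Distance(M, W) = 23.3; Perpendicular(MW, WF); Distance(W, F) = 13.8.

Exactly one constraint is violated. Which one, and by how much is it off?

Distance(W, F) = 13.8 — off by 5.60.

H = (0.00, 0.00) ✓; HM at 45.20° ✓; |HM| = 50.90 ✓; ∠HMW = 69.90° ✓; |MW| = 23.30 ✓; ∠(MW, WF) = 89.99° ✓; |WF| = 8.200 ✗.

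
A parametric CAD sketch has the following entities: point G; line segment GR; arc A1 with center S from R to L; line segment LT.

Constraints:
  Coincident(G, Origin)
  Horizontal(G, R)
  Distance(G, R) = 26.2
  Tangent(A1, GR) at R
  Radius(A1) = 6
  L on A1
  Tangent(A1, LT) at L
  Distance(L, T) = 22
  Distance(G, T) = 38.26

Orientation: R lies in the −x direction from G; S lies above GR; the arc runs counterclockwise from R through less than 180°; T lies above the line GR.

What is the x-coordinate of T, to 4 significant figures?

-25.21

Checks: ∠(SR, RG) = 90.00° ✓; |SL| = 6.000 ✓; ∠(SL, LT) = 90.00° ✓; |LT| = 22.00 ✓; |GT| = 38.26 ✓.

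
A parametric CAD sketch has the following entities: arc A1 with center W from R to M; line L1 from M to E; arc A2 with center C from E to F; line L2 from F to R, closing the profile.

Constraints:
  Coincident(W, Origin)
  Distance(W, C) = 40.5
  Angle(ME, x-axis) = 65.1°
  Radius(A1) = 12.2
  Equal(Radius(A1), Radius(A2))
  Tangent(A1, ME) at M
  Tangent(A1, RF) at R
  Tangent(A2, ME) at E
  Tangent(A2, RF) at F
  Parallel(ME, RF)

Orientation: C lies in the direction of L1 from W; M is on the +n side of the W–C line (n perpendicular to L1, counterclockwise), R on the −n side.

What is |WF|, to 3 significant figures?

42.3

Tangency of A1 to both parallel lines with radius 12.2 puts M and R at W ± 12.2·n: M = (-11.1, 5.14), R = (11.1, -5.14). Equal radii place E and F the same way about C: E = C + 12.2·n = (5.99, 41.9), F = C − 12.2·n = (28.1, 31.6). Then |WF| = |F − W| = 42.3.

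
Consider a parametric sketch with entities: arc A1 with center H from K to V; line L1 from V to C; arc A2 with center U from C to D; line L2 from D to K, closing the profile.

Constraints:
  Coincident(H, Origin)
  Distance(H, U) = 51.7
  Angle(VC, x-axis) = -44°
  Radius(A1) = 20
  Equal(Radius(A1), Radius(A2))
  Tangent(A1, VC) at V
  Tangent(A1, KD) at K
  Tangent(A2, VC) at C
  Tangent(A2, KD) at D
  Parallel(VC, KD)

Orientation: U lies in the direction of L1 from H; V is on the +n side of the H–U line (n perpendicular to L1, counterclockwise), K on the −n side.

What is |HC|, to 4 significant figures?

55.43

Tangency of A1 to both parallel lines with radius 20.0 puts V and K at H ± 20.0·n: V = (13.89, 14.39), K = (-13.89, -14.39). Equal radii place C and D the same way about U: C = U + 20.0·n = (51.08, -21.53), D = U − 20.0·n = (23.30, -50.30). Then |HC| = |C − H| = 55.43.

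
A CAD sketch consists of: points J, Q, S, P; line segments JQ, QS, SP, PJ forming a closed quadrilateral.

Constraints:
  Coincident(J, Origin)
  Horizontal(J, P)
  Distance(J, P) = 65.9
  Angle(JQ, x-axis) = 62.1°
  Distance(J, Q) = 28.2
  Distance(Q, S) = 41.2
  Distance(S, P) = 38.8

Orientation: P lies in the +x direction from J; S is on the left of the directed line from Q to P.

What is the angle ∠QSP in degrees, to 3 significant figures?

93.5°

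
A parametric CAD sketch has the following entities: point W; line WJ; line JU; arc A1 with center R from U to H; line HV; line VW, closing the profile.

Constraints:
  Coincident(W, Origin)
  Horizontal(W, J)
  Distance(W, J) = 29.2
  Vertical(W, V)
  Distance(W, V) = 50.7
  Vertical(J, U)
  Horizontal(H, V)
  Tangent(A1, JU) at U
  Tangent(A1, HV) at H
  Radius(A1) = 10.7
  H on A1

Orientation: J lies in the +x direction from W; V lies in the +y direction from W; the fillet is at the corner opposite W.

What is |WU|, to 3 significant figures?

49.5

W is at the origin; W and J share the same y with |WJ| = 29.2 and J on the +x side, so J = (29.2, 0.00). WV is vertical with |WV| = 50.7 and V on the +y side, so V = (0.00, 50.7). The virtual corner opposite W is at (29.2, 50.7). A1 meets JU tangentially, so RU is at right angles to JU and the tangent condition forces RH to be normal to HV, with radius 10.7, so the center R sits 10.7 in from both sides at R = (18.5, 40.0). That places the tangent points at U = (29.2, 40.0) on JU and H = (18.5, 50.7) on HV. Then |WU| = |U − W| = 49.5.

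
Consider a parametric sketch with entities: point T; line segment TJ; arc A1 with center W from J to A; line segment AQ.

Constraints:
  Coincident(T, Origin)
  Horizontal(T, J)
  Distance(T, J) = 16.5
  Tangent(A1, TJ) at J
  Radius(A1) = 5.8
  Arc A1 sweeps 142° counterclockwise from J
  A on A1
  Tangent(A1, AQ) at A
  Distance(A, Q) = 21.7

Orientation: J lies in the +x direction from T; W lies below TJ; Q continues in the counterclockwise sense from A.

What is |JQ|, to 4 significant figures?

27.32

On A1, J sits at bearing 90° from W; a 142° counterclockwise sweep puts A at bearing 232°, so A = W + 5.8·(cos 232°, sin 232°) = (12.93, -10.37). A1 meets AQ tangentially, so WA is at right angles to AQ, so AQ runs along (−sin 232°, cos 232°); with |AQ| = 21.7, Q = (30.03, -23.73). Then |JQ| = |Q − J| = 27.32.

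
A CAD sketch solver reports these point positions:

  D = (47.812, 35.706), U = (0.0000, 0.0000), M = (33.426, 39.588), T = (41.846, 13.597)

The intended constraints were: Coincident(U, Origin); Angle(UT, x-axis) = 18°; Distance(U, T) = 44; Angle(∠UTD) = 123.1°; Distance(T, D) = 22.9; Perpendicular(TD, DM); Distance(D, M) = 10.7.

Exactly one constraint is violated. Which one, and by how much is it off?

Distance(D, M) = 10.7 — off by 4.20.

U = (0.00, 0.00) ✓; UT at 18.00° ✓; |UT| = 44.00 ✓; ∠UTD = 123.1° ✓; |TD| = 22.90 ✓; ∠(TD, DM) = 90.00° ✓; |DM| = 14.90 ✗.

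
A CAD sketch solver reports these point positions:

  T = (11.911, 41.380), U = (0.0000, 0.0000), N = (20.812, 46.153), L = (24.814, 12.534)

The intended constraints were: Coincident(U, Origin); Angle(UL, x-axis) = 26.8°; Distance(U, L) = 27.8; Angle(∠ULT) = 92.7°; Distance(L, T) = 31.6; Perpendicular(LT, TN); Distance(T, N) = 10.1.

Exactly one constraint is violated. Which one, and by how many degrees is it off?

Perpendicular(LT, TN) — off by 4.10°.

U = (0.00, 0.00) ✓; UL at 26.80° ✓; |UL| = 27.80 ✓; ∠ULT = 92.70° ✓; |LT| = 31.60 ✓; ∠(LT, TN) = 85.90° ✗; |TN| = 10.10 ✓.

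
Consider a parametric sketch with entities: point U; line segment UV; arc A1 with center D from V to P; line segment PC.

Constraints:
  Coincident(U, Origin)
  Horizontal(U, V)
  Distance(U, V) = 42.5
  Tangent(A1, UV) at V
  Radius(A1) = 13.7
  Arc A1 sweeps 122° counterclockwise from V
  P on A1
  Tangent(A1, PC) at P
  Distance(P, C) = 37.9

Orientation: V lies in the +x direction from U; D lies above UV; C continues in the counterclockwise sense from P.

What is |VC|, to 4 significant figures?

53.77

On A1, V sits at bearing -90° from D; a 122° counterclockwise sweep puts P at bearing 32°, so P = D + 13.7·(cos 32°, sin 32°) = (54.12, 20.96). The tangent condition forces DP to be normal to PC, so PC runs along (−sin 32°, cos 32°); with |PC| = 37.9, C = (34.03, 53.10). Then |VC| = |C − V| = 53.77.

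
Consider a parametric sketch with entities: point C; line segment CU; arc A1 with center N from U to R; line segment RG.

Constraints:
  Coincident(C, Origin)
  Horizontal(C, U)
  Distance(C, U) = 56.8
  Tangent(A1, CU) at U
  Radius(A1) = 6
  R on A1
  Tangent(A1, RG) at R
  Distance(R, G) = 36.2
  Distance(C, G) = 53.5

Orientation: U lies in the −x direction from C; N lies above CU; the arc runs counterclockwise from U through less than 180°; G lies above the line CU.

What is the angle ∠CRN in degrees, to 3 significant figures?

163°

Checks: |NU| = 6.000 ✓; |NR| = 6.000 ✓; ∠(NR, RG) = 90.00° ✓; |RG| = 36.20 ✓; |CG| = 53.50 ✓.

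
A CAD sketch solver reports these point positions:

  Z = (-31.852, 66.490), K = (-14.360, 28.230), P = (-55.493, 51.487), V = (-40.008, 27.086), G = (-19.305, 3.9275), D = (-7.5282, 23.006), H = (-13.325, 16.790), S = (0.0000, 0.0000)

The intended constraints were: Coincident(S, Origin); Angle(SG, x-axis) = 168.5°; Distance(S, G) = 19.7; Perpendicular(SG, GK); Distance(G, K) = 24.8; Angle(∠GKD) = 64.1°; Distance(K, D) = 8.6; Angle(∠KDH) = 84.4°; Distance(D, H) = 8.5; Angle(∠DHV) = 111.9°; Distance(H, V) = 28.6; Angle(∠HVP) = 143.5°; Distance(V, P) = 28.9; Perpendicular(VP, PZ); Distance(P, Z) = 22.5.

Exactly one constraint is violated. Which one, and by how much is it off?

Distance(P, Z) = 22.5 — off by 5.50.

S = (0.00, 0.00) ✓; SG at 168.5° ✓; |SG| = 19.70 ✓; ∠(SG, GK) = 90.00° ✓; |GK| = 24.80 ✓; ∠GKD = 64.10° ✓; |KD| = 8.600 ✓; ∠KDH = 84.40° ✓; |DH| = 8.500 ✓; ∠DHV = 111.9° ✓; |HV| = 28.60 ✓; ∠HVP = 143.5° ✓; |VP| = 28.90 ✓; ∠(VP, PZ) = 90.00° ✓; |PZ| = 28.00 ✗.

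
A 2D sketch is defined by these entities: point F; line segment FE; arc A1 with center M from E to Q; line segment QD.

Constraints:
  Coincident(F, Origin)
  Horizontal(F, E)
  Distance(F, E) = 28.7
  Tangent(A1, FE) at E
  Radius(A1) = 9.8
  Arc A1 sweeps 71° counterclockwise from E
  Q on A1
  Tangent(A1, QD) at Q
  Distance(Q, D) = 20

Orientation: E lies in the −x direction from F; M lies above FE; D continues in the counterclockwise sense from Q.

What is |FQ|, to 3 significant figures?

20.5

F is at the origin; FE is horizontal with |FE| = 28.7 and E on the −x side, so E = (-28.7, 0.00). Since A1 is tangent to FE there, ME ⟂ FE, so M = E + (0, 9.8) = (-28.7, 9.80). On A1, E sits at bearing -90° from M; a 71° counterclockwise sweep puts Q at bearing -19°, so Q = M + 9.8·(cos -19°, sin -19°) = (-19.4, 6.61). Then |FQ| = |Q − F| = 20.5.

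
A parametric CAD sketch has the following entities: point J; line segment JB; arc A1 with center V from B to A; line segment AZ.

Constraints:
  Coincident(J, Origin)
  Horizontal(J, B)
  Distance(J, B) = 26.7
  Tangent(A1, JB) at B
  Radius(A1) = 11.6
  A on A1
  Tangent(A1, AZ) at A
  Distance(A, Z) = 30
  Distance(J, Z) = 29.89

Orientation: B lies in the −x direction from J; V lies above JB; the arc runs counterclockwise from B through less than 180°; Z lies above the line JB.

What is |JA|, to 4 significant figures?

17.84

J is at the origin; J and B share the same y with |JB| = 26.7 and B on the −x side, so B = (-26.70, 0.000). A1 meets JB tangentially, so VB is at right angles to JB, so V = B + (0, 11.6) = (-26.70, 11.60). Since VA ⟂ AZ (tangency), |VZ| = √(11.6² + 30.0²) = 32.16 regardless of where A sits on A1. So Z lies on both circle(J, 29.89) and circle(V, 32.16); the above-JB intersection is Z = (-0.2411, 29.89). A is the foot of the tangent from Z: A = (-17.11, 5.079).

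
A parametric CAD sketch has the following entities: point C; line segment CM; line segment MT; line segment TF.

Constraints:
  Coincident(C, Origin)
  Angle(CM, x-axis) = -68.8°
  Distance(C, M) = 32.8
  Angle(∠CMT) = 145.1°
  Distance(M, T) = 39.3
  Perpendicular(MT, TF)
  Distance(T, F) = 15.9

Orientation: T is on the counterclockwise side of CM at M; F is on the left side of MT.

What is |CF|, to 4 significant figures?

66.26

C is at the origin; CM runs at -68.8° with length 32.8, so M = 32.8·(cos -68.8°, sin -68.8°) = (11.86, -30.58). ∠CMT = 145.1°, so MT runs at -68.8° + (180° − 145.1°) = -33.90° from the x-axis; with |MT| = 39.3, T = M + 39.3·(cos -33.90°, sin -33.90°) = (44.48, -52.50). MT ⟂ TF; with |TF| = 15.9 on the left of MT, F = T + 15.9·(0.5577, 0.8300) = (53.35, -39.30). Then |CF| = |F − C| = 66.26.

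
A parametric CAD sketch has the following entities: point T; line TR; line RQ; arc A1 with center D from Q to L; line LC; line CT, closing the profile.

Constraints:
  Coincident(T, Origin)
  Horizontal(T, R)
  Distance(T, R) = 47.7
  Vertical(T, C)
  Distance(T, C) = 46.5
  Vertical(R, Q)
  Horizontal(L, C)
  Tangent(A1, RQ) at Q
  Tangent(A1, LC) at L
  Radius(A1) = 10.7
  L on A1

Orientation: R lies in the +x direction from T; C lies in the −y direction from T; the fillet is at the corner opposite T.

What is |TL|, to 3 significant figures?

59.4

T is at the origin; T and R share the same y with |TR| = 47.7 and R on the +x side, so R = (47.7, 0.00). T and C share the same x with |TC| = 46.5 and C on the −y side, so C = (0.00, -46.5). The virtual corner opposite T is at (47.7, -46.5). Since A1 is tangent to RQ there, DQ ⟂ RQ and the tangent condition forces DL to be normal to LC, with radius 10.7, so the center D sits 10.7 in from both sides at D = (37.0, -35.8). That places the tangent points at Q = (47.7, -35.8) on RQ and L = (37.0, -46.5) on LC. Then |TL| = |L − T| = 59.4.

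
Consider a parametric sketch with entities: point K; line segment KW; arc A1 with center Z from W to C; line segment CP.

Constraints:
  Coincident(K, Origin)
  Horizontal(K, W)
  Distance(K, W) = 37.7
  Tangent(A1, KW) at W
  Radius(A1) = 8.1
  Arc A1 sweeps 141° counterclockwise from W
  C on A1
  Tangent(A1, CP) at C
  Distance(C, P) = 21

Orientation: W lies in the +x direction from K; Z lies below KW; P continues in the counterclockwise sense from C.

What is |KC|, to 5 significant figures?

35.639

K is at the origin; K and W share the same y with |KW| = 37.7 and W on the +x side, so W = (37.700, 0.0000). A1 meets KW tangentially, so ZW is at right angles to KW, so Z = W + (0, -8.1) = (37.700, -8.1000). On A1, W sits at bearing 90° from Z; a 141° counterclockwise sweep puts C at bearing 231°, so C = Z + 8.1·(cos 231°, sin 231°) = (32.603, -14.395). Then |KC| = |C − K| = 35.639.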